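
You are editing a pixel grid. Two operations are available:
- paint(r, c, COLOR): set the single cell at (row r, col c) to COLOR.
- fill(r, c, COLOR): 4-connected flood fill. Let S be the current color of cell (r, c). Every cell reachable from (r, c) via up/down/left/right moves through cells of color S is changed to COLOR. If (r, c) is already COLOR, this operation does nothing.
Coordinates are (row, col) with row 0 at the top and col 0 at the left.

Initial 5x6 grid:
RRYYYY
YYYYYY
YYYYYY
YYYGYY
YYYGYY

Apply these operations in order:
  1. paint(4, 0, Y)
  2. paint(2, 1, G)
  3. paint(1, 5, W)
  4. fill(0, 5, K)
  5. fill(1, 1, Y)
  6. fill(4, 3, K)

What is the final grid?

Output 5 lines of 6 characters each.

Answer: RRYYYY
YYYYYW
YGYYYY
YYYKYY
YYYKYY

Derivation:
After op 1 paint(4,0,Y):
RRYYYY
YYYYYY
YYYYYY
YYYGYY
YYYGYY
After op 2 paint(2,1,G):
RRYYYY
YYYYYY
YGYYYY
YYYGYY
YYYGYY
After op 3 paint(1,5,W):
RRYYYY
YYYYYW
YGYYYY
YYYGYY
YYYGYY
After op 4 fill(0,5,K) [24 cells changed]:
RRKKKK
KKKKKW
KGKKKK
KKKGKK
KKKGKK
After op 5 fill(1,1,Y) [24 cells changed]:
RRYYYY
YYYYYW
YGYYYY
YYYGYY
YYYGYY
After op 6 fill(4,3,K) [2 cells changed]:
RRYYYY
YYYYYW
YGYYYY
YYYKYY
YYYKYY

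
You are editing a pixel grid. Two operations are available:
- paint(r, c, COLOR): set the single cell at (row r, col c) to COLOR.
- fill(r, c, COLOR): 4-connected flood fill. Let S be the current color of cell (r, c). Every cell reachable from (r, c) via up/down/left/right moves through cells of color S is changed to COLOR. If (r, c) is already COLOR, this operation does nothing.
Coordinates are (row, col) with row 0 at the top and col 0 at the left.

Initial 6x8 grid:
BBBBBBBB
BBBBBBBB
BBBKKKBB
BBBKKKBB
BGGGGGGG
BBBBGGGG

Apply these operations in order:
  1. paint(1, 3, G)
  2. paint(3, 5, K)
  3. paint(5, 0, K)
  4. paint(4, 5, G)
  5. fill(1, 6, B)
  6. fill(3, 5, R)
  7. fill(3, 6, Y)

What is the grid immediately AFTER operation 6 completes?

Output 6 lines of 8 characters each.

Answer: BBBBBBBB
BBBGBBBB
BBBRRRBB
BBBRRRBB
BGGGGGGG
KBBBGGGG

Derivation:
After op 1 paint(1,3,G):
BBBBBBBB
BBBGBBBB
BBBKKKBB
BBBKKKBB
BGGGGGGG
BBBBGGGG
After op 2 paint(3,5,K):
BBBBBBBB
BBBGBBBB
BBBKKKBB
BBBKKKBB
BGGGGGGG
BBBBGGGG
After op 3 paint(5,0,K):
BBBBBBBB
BBBGBBBB
BBBKKKBB
BBBKKKBB
BGGGGGGG
KBBBGGGG
After op 4 paint(4,5,G):
BBBBBBBB
BBBGBBBB
BBBKKKBB
BBBKKKBB
BGGGGGGG
KBBBGGGG
After op 5 fill(1,6,B) [0 cells changed]:
BBBBBBBB
BBBGBBBB
BBBKKKBB
BBBKKKBB
BGGGGGGG
KBBBGGGG
After op 6 fill(3,5,R) [6 cells changed]:
BBBBBBBB
BBBGBBBB
BBBRRRBB
BBBRRRBB
BGGGGGGG
KBBBGGGG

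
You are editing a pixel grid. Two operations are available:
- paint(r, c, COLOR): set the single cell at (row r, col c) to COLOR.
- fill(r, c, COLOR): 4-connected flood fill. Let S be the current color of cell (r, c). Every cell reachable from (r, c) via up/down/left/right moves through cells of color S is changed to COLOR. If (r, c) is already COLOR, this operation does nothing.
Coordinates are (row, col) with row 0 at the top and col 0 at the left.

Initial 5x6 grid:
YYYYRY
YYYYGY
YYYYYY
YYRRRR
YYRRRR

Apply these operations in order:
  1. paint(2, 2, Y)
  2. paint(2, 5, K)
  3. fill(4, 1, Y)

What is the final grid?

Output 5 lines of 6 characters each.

Answer: YYYYRY
YYYYGY
YYYYYK
YYRRRR
YYRRRR

Derivation:
After op 1 paint(2,2,Y):
YYYYRY
YYYYGY
YYYYYY
YYRRRR
YYRRRR
After op 2 paint(2,5,K):
YYYYRY
YYYYGY
YYYYYK
YYRRRR
YYRRRR
After op 3 fill(4,1,Y) [0 cells changed]:
YYYYRY
YYYYGY
YYYYYK
YYRRRR
YYRRRR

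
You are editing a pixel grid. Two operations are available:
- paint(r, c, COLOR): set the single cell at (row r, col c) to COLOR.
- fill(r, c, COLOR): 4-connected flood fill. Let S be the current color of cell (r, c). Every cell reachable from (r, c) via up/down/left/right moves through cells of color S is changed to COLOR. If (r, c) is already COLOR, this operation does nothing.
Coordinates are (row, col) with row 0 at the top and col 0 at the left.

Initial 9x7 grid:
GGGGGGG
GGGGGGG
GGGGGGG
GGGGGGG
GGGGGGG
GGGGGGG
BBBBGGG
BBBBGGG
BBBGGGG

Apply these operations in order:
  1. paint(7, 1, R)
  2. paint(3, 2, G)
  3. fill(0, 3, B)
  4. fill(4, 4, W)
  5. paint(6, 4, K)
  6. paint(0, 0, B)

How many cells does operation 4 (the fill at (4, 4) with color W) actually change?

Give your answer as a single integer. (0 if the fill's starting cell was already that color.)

After op 1 paint(7,1,R):
GGGGGGG
GGGGGGG
GGGGGGG
GGGGGGG
GGGGGGG
GGGGGGG
BBBBGGG
BRBBGGG
BBBGGGG
After op 2 paint(3,2,G):
GGGGGGG
GGGGGGG
GGGGGGG
GGGGGGG
GGGGGGG
GGGGGGG
BBBBGGG
BRBBGGG
BBBGGGG
After op 3 fill(0,3,B) [52 cells changed]:
BBBBBBB
BBBBBBB
BBBBBBB
BBBBBBB
BBBBBBB
BBBBBBB
BBBBBBB
BRBBBBB
BBBBBBB
After op 4 fill(4,4,W) [62 cells changed]:
WWWWWWW
WWWWWWW
WWWWWWW
WWWWWWW
WWWWWWW
WWWWWWW
WWWWWWW
WRWWWWW
WWWWWWW

Answer: 62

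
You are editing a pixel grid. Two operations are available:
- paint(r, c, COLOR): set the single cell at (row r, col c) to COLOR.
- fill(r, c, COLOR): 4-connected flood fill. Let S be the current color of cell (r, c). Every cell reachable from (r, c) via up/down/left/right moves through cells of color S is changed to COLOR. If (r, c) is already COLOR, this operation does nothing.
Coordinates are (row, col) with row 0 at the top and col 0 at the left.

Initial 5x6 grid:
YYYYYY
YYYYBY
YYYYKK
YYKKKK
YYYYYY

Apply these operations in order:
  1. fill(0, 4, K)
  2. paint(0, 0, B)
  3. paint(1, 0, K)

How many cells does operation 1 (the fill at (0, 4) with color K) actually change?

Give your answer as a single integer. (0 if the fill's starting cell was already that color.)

After op 1 fill(0,4,K) [23 cells changed]:
KKKKKK
KKKKBK
KKKKKK
KKKKKK
KKKKKK

Answer: 23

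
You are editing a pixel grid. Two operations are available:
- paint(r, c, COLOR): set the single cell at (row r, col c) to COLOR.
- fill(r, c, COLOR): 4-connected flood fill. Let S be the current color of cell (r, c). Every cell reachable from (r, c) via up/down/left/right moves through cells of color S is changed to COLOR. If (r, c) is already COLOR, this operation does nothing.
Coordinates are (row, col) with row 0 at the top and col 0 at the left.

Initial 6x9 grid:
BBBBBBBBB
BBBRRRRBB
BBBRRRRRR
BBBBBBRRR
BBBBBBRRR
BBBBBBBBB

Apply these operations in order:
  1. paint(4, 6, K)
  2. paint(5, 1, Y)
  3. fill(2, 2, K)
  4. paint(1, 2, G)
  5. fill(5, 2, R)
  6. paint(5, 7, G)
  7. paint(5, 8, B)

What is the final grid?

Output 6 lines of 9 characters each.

After op 1 paint(4,6,K):
BBBBBBBBB
BBBRRRRBB
BBBRRRRRR
BBBBBBRRR
BBBBBBKRR
BBBBBBBBB
After op 2 paint(5,1,Y):
BBBBBBBBB
BBBRRRRBB
BBBRRRRRR
BBBBBBRRR
BBBBBBKRR
BYBBBBBBB
After op 3 fill(2,2,K) [37 cells changed]:
KKKKKKKKK
KKKRRRRKK
KKKRRRRRR
KKKKKKRRR
KKKKKKKRR
KYKKKKKKK
After op 4 paint(1,2,G):
KKKKKKKKK
KKGRRRRKK
KKKRRRRRR
KKKKKKRRR
KKKKKKKRR
KYKKKKKKK
After op 5 fill(5,2,R) [37 cells changed]:
RRRRRRRRR
RRGRRRRRR
RRRRRRRRR
RRRRRRRRR
RRRRRRRRR
RYRRRRRRR
After op 6 paint(5,7,G):
RRRRRRRRR
RRGRRRRRR
RRRRRRRRR
RRRRRRRRR
RRRRRRRRR
RYRRRRRGR
After op 7 paint(5,8,B):
RRRRRRRRR
RRGRRRRRR
RRRRRRRRR
RRRRRRRRR
RRRRRRRRR
RYRRRRRGB

Answer: RRRRRRRRR
RRGRRRRRR
RRRRRRRRR
RRRRRRRRR
RRRRRRRRR
RYRRRRRGB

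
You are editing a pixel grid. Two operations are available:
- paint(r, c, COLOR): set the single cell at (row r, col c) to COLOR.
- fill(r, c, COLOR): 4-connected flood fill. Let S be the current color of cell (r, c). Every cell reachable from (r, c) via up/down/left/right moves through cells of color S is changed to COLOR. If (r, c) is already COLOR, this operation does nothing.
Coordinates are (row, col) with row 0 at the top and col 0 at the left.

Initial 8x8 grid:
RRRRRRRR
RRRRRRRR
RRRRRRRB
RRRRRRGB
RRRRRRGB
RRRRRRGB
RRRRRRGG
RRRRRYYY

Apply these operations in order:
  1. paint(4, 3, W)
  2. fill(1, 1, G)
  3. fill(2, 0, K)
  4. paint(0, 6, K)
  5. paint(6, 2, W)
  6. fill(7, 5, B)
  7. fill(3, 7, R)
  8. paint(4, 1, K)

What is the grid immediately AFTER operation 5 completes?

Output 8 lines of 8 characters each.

After op 1 paint(4,3,W):
RRRRRRRR
RRRRRRRR
RRRRRRRB
RRRRRRGB
RRRWRRGB
RRRRRRGB
RRRRRRGG
RRRRRYYY
After op 2 fill(1,1,G) [51 cells changed]:
GGGGGGGG
GGGGGGGG
GGGGGGGB
GGGGGGGB
GGGWGGGB
GGGGGGGB
GGGGGGGG
GGGGGYYY
After op 3 fill(2,0,K) [56 cells changed]:
KKKKKKKK
KKKKKKKK
KKKKKKKB
KKKKKKKB
KKKWKKKB
KKKKKKKB
KKKKKKKK
KKKKKYYY
After op 4 paint(0,6,K):
KKKKKKKK
KKKKKKKK
KKKKKKKB
KKKKKKKB
KKKWKKKB
KKKKKKKB
KKKKKKKK
KKKKKYYY
After op 5 paint(6,2,W):
KKKKKKKK
KKKKKKKK
KKKKKKKB
KKKKKKKB
KKKWKKKB
KKKKKKKB
KKWKKKKK
KKKKKYYY

Answer: KKKKKKKK
KKKKKKKK
KKKKKKKB
KKKKKKKB
KKKWKKKB
KKKKKKKB
KKWKKKKK
KKKKKYYY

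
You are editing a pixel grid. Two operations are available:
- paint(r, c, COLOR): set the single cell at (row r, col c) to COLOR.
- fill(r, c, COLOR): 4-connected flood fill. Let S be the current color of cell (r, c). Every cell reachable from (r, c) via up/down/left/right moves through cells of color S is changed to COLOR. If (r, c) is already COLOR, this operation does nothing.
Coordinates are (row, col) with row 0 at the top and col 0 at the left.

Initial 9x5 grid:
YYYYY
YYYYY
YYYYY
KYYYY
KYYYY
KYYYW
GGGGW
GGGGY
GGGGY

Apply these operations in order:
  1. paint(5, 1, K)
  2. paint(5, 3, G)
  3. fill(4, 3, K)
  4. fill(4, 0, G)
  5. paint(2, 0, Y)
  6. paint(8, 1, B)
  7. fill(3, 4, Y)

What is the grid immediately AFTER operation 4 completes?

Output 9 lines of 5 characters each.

Answer: GGGGG
GGGGG
GGGGG
GGGGG
GGGGG
GGGGW
GGGGW
GGGGY
GGGGY

Derivation:
After op 1 paint(5,1,K):
YYYYY
YYYYY
YYYYY
KYYYY
KYYYY
KKYYW
GGGGW
GGGGY
GGGGY
After op 2 paint(5,3,G):
YYYYY
YYYYY
YYYYY
KYYYY
KYYYY
KKYGW
GGGGW
GGGGY
GGGGY
After op 3 fill(4,3,K) [24 cells changed]:
KKKKK
KKKKK
KKKKK
KKKKK
KKKKK
KKKGW
GGGGW
GGGGY
GGGGY
After op 4 fill(4,0,G) [28 cells changed]:
GGGGG
GGGGG
GGGGG
GGGGG
GGGGG
GGGGW
GGGGW
GGGGY
GGGGY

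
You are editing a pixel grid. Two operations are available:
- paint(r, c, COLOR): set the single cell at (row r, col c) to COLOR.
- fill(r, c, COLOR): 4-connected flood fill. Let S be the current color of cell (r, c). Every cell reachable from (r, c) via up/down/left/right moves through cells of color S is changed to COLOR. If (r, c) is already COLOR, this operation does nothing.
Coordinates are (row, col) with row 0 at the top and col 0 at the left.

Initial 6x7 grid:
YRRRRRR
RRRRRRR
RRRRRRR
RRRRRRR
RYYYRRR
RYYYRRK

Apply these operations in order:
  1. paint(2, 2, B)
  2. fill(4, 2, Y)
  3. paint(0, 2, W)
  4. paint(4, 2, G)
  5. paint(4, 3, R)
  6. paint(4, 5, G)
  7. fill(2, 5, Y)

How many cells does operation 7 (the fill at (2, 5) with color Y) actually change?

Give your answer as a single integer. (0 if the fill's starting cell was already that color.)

After op 1 paint(2,2,B):
YRRRRRR
RRRRRRR
RRBRRRR
RRRRRRR
RYYYRRR
RYYYRRK
After op 2 fill(4,2,Y) [0 cells changed]:
YRRRRRR
RRRRRRR
RRBRRRR
RRRRRRR
RYYYRRR
RYYYRRK
After op 3 paint(0,2,W):
YRWRRRR
RRRRRRR
RRBRRRR
RRRRRRR
RYYYRRR
RYYYRRK
After op 4 paint(4,2,G):
YRWRRRR
RRRRRRR
RRBRRRR
RRRRRRR
RYGYRRR
RYYYRRK
After op 5 paint(4,3,R):
YRWRRRR
RRRRRRR
RRBRRRR
RRRRRRR
RYGRRRR
RYYYRRK
After op 6 paint(4,5,G):
YRWRRRR
RRRRRRR
RRBRRRR
RRRRRRR
RYGRRGR
RYYYRRK
After op 7 fill(2,5,Y) [32 cells changed]:
YYWYYYY
YYYYYYY
YYBYYYY
YYYYYYY
YYGYYGY
YYYYYYK

Answer: 32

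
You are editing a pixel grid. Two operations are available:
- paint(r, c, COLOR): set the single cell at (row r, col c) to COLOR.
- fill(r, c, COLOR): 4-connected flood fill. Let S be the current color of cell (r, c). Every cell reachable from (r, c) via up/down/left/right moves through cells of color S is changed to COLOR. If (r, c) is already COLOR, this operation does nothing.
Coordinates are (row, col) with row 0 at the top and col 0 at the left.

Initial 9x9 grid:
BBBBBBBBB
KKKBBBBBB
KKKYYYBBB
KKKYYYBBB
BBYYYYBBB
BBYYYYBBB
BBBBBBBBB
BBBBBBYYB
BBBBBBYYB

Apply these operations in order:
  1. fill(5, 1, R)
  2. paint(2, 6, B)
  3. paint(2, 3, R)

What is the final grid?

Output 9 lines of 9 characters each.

Answer: RRRRRRRRR
KKKRRRRRR
KKKRYYBRR
KKKYYYRRR
RRYYYYRRR
RRYYYYRRR
RRRRRRRRR
RRRRRRYYR
RRRRRRYYR

Derivation:
After op 1 fill(5,1,R) [54 cells changed]:
RRRRRRRRR
KKKRRRRRR
KKKYYYRRR
KKKYYYRRR
RRYYYYRRR
RRYYYYRRR
RRRRRRRRR
RRRRRRYYR
RRRRRRYYR
After op 2 paint(2,6,B):
RRRRRRRRR
KKKRRRRRR
KKKYYYBRR
KKKYYYRRR
RRYYYYRRR
RRYYYYRRR
RRRRRRRRR
RRRRRRYYR
RRRRRRYYR
After op 3 paint(2,3,R):
RRRRRRRRR
KKKRRRRRR
KKKRYYBRR
KKKYYYRRR
RRYYYYRRR
RRYYYYRRR
RRRRRRRRR
RRRRRRYYR
RRRRRRYYR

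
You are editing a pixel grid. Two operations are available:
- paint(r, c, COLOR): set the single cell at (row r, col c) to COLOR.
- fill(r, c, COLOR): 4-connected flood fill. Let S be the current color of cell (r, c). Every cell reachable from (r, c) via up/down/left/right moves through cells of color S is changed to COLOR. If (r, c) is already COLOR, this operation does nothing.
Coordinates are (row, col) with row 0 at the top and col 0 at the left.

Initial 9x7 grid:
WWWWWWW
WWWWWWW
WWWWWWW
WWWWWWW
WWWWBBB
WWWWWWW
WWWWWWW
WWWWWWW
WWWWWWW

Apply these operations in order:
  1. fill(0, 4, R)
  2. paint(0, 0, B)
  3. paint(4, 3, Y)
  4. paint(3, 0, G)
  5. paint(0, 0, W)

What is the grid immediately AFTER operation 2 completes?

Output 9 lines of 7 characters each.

After op 1 fill(0,4,R) [60 cells changed]:
RRRRRRR
RRRRRRR
RRRRRRR
RRRRRRR
RRRRBBB
RRRRRRR
RRRRRRR
RRRRRRR
RRRRRRR
After op 2 paint(0,0,B):
BRRRRRR
RRRRRRR
RRRRRRR
RRRRRRR
RRRRBBB
RRRRRRR
RRRRRRR
RRRRRRR
RRRRRRR

Answer: BRRRRRR
RRRRRRR
RRRRRRR
RRRRRRR
RRRRBBB
RRRRRRR
RRRRRRR
RRRRRRR
RRRRRRR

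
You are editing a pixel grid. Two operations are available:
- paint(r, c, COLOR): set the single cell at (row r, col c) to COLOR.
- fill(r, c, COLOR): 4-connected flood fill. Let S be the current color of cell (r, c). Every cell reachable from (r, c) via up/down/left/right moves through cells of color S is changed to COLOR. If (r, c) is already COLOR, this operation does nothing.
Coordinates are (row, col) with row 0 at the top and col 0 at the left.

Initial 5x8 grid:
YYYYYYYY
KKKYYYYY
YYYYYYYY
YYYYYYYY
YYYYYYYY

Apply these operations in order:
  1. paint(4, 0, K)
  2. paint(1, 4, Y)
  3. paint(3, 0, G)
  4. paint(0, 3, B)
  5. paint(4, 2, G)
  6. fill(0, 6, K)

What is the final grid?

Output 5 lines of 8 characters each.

After op 1 paint(4,0,K):
YYYYYYYY
KKKYYYYY
YYYYYYYY
YYYYYYYY
KYYYYYYY
After op 2 paint(1,4,Y):
YYYYYYYY
KKKYYYYY
YYYYYYYY
YYYYYYYY
KYYYYYYY
After op 3 paint(3,0,G):
YYYYYYYY
KKKYYYYY
YYYYYYYY
GYYYYYYY
KYYYYYYY
After op 4 paint(0,3,B):
YYYBYYYY
KKKYYYYY
YYYYYYYY
GYYYYYYY
KYYYYYYY
After op 5 paint(4,2,G):
YYYBYYYY
KKKYYYYY
YYYYYYYY
GYYYYYYY
KYGYYYYY
After op 6 fill(0,6,K) [30 cells changed]:
YYYBKKKK
KKKKKKKK
KKKKKKKK
GKKKKKKK
KKGKKKKK

Answer: YYYBKKKK
KKKKKKKK
KKKKKKKK
GKKKKKKK
KKGKKKKK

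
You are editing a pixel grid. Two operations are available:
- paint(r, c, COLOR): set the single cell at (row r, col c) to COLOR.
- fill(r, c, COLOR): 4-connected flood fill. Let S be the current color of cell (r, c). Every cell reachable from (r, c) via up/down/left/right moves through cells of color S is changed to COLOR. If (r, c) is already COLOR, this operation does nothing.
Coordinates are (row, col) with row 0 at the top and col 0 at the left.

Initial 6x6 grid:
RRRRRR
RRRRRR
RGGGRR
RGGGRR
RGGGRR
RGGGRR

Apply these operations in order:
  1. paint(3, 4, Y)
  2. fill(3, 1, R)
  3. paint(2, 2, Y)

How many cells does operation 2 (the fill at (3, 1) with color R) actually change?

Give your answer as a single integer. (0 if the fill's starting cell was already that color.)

Answer: 12

Derivation:
After op 1 paint(3,4,Y):
RRRRRR
RRRRRR
RGGGRR
RGGGYR
RGGGRR
RGGGRR
After op 2 fill(3,1,R) [12 cells changed]:
RRRRRR
RRRRRR
RRRRRR
RRRRYR
RRRRRR
RRRRRR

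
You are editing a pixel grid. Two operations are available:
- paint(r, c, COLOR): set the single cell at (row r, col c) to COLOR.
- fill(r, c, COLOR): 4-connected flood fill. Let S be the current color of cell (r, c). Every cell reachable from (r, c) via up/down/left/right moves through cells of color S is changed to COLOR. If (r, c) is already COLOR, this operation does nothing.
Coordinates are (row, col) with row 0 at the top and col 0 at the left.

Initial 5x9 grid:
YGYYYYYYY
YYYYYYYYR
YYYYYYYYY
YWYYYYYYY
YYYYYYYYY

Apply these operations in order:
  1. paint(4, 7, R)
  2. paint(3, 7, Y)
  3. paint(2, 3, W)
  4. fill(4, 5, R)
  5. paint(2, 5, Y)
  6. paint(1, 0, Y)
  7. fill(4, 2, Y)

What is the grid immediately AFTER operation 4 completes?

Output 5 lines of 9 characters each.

After op 1 paint(4,7,R):
YGYYYYYYY
YYYYYYYYR
YYYYYYYYY
YWYYYYYYY
YYYYYYYRY
After op 2 paint(3,7,Y):
YGYYYYYYY
YYYYYYYYR
YYYYYYYYY
YWYYYYYYY
YYYYYYYRY
After op 3 paint(2,3,W):
YGYYYYYYY
YYYYYYYYR
YYYWYYYYY
YWYYYYYYY
YYYYYYYRY
After op 4 fill(4,5,R) [40 cells changed]:
RGRRRRRRR
RRRRRRRRR
RRRWRRRRR
RWRRRRRRR
RRRRRRRRR

Answer: RGRRRRRRR
RRRRRRRRR
RRRWRRRRR
RWRRRRRRR
RRRRRRRRR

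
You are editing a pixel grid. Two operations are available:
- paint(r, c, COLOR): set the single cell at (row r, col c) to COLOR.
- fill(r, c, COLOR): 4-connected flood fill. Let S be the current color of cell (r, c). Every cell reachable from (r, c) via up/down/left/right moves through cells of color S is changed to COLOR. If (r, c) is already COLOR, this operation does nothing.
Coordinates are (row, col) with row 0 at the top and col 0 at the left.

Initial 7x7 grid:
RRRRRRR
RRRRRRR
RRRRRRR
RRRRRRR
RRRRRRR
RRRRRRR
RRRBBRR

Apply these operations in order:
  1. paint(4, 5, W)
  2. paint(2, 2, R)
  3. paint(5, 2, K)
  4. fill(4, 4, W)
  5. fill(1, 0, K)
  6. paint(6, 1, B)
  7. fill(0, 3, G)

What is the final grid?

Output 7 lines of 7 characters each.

Answer: GGGGGGG
GGGGGGG
GGGGGGG
GGGGGGG
GGGGGGG
GGGGGGG
GBGBBGG

Derivation:
After op 1 paint(4,5,W):
RRRRRRR
RRRRRRR
RRRRRRR
RRRRRRR
RRRRRWR
RRRRRRR
RRRBBRR
After op 2 paint(2,2,R):
RRRRRRR
RRRRRRR
RRRRRRR
RRRRRRR
RRRRRWR
RRRRRRR
RRRBBRR
After op 3 paint(5,2,K):
RRRRRRR
RRRRRRR
RRRRRRR
RRRRRRR
RRRRRWR
RRKRRRR
RRRBBRR
After op 4 fill(4,4,W) [45 cells changed]:
WWWWWWW
WWWWWWW
WWWWWWW
WWWWWWW
WWWWWWW
WWKWWWW
WWWBBWW
After op 5 fill(1,0,K) [46 cells changed]:
KKKKKKK
KKKKKKK
KKKKKKK
KKKKKKK
KKKKKKK
KKKKKKK
KKKBBKK
After op 6 paint(6,1,B):
KKKKKKK
KKKKKKK
KKKKKKK
KKKKKKK
KKKKKKK
KKKKKKK
KBKBBKK
After op 7 fill(0,3,G) [46 cells changed]:
GGGGGGG
GGGGGGG
GGGGGGG
GGGGGGG
GGGGGGG
GGGGGGG
GBGBBGG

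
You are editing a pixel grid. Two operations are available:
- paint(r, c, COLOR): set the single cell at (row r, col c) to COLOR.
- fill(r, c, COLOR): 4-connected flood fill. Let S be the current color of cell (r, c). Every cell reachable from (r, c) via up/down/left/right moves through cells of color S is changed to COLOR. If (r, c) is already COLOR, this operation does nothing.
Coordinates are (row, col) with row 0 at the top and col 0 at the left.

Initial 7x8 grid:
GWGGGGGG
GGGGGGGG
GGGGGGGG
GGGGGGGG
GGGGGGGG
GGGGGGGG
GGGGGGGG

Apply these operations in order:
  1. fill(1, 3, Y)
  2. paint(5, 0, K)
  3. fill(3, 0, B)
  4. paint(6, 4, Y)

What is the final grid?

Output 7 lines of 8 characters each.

After op 1 fill(1,3,Y) [55 cells changed]:
YWYYYYYY
YYYYYYYY
YYYYYYYY
YYYYYYYY
YYYYYYYY
YYYYYYYY
YYYYYYYY
After op 2 paint(5,0,K):
YWYYYYYY
YYYYYYYY
YYYYYYYY
YYYYYYYY
YYYYYYYY
KYYYYYYY
YYYYYYYY
After op 3 fill(3,0,B) [54 cells changed]:
BWBBBBBB
BBBBBBBB
BBBBBBBB
BBBBBBBB
BBBBBBBB
KBBBBBBB
BBBBBBBB
After op 4 paint(6,4,Y):
BWBBBBBB
BBBBBBBB
BBBBBBBB
BBBBBBBB
BBBBBBBB
KBBBBBBB
BBBBYBBB

Answer: BWBBBBBB
BBBBBBBB
BBBBBBBB
BBBBBBBB
BBBBBBBB
KBBBBBBB
BBBBYBBB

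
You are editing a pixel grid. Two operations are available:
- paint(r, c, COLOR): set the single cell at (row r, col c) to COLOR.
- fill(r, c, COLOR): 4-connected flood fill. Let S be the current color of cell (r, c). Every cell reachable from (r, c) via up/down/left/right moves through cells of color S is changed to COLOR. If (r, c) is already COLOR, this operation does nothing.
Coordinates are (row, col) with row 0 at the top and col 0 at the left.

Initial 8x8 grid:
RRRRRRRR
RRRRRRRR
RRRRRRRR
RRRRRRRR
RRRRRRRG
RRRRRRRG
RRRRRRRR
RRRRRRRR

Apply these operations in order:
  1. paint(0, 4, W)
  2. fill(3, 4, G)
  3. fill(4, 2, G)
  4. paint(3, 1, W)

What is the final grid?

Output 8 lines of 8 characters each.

Answer: GGGGWGGG
GGGGGGGG
GGGGGGGG
GWGGGGGG
GGGGGGGG
GGGGGGGG
GGGGGGGG
GGGGGGGG

Derivation:
After op 1 paint(0,4,W):
RRRRWRRR
RRRRRRRR
RRRRRRRR
RRRRRRRR
RRRRRRRG
RRRRRRRG
RRRRRRRR
RRRRRRRR
After op 2 fill(3,4,G) [61 cells changed]:
GGGGWGGG
GGGGGGGG
GGGGGGGG
GGGGGGGG
GGGGGGGG
GGGGGGGG
GGGGGGGG
GGGGGGGG
After op 3 fill(4,2,G) [0 cells changed]:
GGGGWGGG
GGGGGGGG
GGGGGGGG
GGGGGGGG
GGGGGGGG
GGGGGGGG
GGGGGGGG
GGGGGGGG
After op 4 paint(3,1,W):
GGGGWGGG
GGGGGGGG
GGGGGGGG
GWGGGGGG
GGGGGGGG
GGGGGGGG
GGGGGGGG
GGGGGGGG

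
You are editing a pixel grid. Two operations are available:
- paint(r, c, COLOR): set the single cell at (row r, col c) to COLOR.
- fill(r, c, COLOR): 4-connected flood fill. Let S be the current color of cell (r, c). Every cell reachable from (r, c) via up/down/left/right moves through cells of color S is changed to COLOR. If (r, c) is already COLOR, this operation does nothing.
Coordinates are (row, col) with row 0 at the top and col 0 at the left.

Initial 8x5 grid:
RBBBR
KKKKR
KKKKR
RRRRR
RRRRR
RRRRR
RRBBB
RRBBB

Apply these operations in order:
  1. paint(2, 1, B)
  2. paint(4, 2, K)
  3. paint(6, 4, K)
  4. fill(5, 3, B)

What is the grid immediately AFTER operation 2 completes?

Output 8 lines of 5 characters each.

After op 1 paint(2,1,B):
RBBBR
KKKKR
KBKKR
RRRRR
RRRRR
RRRRR
RRBBB
RRBBB
After op 2 paint(4,2,K):
RBBBR
KKKKR
KBKKR
RRRRR
RRKRR
RRRRR
RRBBB
RRBBB

Answer: RBBBR
KKKKR
KBKKR
RRRRR
RRKRR
RRRRR
RRBBB
RRBBB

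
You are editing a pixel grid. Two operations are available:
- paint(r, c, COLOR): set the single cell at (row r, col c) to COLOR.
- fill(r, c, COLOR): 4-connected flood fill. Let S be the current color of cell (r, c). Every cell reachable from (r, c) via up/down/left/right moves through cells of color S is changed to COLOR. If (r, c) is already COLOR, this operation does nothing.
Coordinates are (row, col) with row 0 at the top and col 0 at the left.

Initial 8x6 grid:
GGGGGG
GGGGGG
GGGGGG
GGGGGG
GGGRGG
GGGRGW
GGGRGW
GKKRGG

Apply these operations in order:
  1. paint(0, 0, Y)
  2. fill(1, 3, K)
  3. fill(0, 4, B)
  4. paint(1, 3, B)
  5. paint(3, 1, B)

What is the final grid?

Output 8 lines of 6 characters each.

After op 1 paint(0,0,Y):
YGGGGG
GGGGGG
GGGGGG
GGGGGG
GGGRGG
GGGRGW
GGGRGW
GKKRGG
After op 2 fill(1,3,K) [39 cells changed]:
YKKKKK
KKKKKK
KKKKKK
KKKKKK
KKKRKK
KKKRKW
KKKRKW
KKKRKK
After op 3 fill(0,4,B) [41 cells changed]:
YBBBBB
BBBBBB
BBBBBB
BBBBBB
BBBRBB
BBBRBW
BBBRBW
BBBRBB
After op 4 paint(1,3,B):
YBBBBB
BBBBBB
BBBBBB
BBBBBB
BBBRBB
BBBRBW
BBBRBW
BBBRBB
After op 5 paint(3,1,B):
YBBBBB
BBBBBB
BBBBBB
BBBBBB
BBBRBB
BBBRBW
BBBRBW
BBBRBB

Answer: YBBBBB
BBBBBB
BBBBBB
BBBBBB
BBBRBB
BBBRBW
BBBRBW
BBBRBB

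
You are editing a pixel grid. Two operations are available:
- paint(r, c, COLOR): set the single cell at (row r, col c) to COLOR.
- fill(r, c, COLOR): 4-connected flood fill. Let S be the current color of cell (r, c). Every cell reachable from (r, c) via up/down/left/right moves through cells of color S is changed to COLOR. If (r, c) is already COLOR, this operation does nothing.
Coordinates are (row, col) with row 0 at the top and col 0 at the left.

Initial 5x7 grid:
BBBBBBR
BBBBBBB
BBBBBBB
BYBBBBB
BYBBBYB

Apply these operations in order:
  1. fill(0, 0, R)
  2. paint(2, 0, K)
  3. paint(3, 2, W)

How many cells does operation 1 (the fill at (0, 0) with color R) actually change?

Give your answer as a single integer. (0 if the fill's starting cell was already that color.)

Answer: 31

Derivation:
After op 1 fill(0,0,R) [31 cells changed]:
RRRRRRR
RRRRRRR
RRRRRRR
RYRRRRR
RYRRRYR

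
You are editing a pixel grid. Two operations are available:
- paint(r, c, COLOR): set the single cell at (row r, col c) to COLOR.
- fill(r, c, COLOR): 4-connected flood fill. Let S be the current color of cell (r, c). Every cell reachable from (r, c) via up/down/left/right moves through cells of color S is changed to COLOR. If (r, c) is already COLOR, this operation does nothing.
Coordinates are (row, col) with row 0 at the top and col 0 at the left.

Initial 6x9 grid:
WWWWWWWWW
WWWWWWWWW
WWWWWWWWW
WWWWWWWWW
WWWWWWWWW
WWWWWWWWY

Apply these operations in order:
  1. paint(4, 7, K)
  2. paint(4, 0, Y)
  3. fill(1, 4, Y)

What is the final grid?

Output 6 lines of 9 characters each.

Answer: YYYYYYYYY
YYYYYYYYY
YYYYYYYYY
YYYYYYYYY
YYYYYYYKY
YYYYYYYYY

Derivation:
After op 1 paint(4,7,K):
WWWWWWWWW
WWWWWWWWW
WWWWWWWWW
WWWWWWWWW
WWWWWWWKW
WWWWWWWWY
After op 2 paint(4,0,Y):
WWWWWWWWW
WWWWWWWWW
WWWWWWWWW
WWWWWWWWW
YWWWWWWKW
WWWWWWWWY
After op 3 fill(1,4,Y) [51 cells changed]:
YYYYYYYYY
YYYYYYYYY
YYYYYYYYY
YYYYYYYYY
YYYYYYYKY
YYYYYYYYY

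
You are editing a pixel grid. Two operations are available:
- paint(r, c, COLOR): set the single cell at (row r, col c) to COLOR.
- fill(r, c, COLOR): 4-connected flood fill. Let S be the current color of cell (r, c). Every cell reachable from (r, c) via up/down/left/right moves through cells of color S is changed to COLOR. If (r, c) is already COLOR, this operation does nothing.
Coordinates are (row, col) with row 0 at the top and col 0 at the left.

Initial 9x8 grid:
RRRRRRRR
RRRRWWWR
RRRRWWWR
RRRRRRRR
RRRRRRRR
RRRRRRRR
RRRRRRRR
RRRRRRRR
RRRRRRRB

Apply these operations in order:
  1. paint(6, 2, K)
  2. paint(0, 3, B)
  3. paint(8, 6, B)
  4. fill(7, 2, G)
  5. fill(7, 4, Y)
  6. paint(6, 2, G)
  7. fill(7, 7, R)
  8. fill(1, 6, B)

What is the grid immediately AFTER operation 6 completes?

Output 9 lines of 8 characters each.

After op 1 paint(6,2,K):
RRRRRRRR
RRRRWWWR
RRRRWWWR
RRRRRRRR
RRRRRRRR
RRRRRRRR
RRKRRRRR
RRRRRRRR
RRRRRRRB
After op 2 paint(0,3,B):
RRRBRRRR
RRRRWWWR
RRRRWWWR
RRRRRRRR
RRRRRRRR
RRRRRRRR
RRKRRRRR
RRRRRRRR
RRRRRRRB
After op 3 paint(8,6,B):
RRRBRRRR
RRRRWWWR
RRRRWWWR
RRRRRRRR
RRRRRRRR
RRRRRRRR
RRKRRRRR
RRRRRRRR
RRRRRRBB
After op 4 fill(7,2,G) [62 cells changed]:
GGGBGGGG
GGGGWWWG
GGGGWWWG
GGGGGGGG
GGGGGGGG
GGGGGGGG
GGKGGGGG
GGGGGGGG
GGGGGGBB
After op 5 fill(7,4,Y) [62 cells changed]:
YYYBYYYY
YYYYWWWY
YYYYWWWY
YYYYYYYY
YYYYYYYY
YYYYYYYY
YYKYYYYY
YYYYYYYY
YYYYYYBB
After op 6 paint(6,2,G):
YYYBYYYY
YYYYWWWY
YYYYWWWY
YYYYYYYY
YYYYYYYY
YYYYYYYY
YYGYYYYY
YYYYYYYY
YYYYYYBB

Answer: YYYBYYYY
YYYYWWWY
YYYYWWWY
YYYYYYYY
YYYYYYYY
YYYYYYYY
YYGYYYYY
YYYYYYYY
YYYYYYBB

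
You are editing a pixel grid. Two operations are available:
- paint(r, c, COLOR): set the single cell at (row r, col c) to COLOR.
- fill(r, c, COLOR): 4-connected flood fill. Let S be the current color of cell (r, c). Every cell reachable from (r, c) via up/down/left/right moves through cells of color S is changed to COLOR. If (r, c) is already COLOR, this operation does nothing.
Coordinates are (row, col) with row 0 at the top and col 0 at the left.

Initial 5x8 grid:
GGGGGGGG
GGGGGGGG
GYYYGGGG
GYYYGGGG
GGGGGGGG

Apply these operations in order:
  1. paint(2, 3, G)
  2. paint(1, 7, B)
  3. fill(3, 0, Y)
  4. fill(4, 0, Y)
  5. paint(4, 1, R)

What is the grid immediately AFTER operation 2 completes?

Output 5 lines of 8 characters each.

After op 1 paint(2,3,G):
GGGGGGGG
GGGGGGGG
GYYGGGGG
GYYYGGGG
GGGGGGGG
After op 2 paint(1,7,B):
GGGGGGGG
GGGGGGGB
GYYGGGGG
GYYYGGGG
GGGGGGGG

Answer: GGGGGGGG
GGGGGGGB
GYYGGGGG
GYYYGGGG
GGGGGGGG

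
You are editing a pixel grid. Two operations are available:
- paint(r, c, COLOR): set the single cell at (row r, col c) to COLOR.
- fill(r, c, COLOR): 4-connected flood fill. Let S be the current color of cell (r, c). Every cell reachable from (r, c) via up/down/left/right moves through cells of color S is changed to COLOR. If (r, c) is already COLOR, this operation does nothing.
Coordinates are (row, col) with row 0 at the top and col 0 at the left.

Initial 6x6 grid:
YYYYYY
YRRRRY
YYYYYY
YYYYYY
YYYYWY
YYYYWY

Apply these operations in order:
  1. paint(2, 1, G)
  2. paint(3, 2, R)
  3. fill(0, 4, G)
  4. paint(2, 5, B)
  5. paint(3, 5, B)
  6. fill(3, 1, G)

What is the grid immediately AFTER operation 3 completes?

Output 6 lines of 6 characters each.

After op 1 paint(2,1,G):
YYYYYY
YRRRRY
YGYYYY
YYYYYY
YYYYWY
YYYYWY
After op 2 paint(3,2,R):
YYYYYY
YRRRRY
YGYYYY
YYRYYY
YYYYWY
YYYYWY
After op 3 fill(0,4,G) [28 cells changed]:
GGGGGG
GRRRRG
GGGGGG
GGRGGG
GGGGWG
GGGGWG

Answer: GGGGGG
GRRRRG
GGGGGG
GGRGGG
GGGGWG
GGGGWG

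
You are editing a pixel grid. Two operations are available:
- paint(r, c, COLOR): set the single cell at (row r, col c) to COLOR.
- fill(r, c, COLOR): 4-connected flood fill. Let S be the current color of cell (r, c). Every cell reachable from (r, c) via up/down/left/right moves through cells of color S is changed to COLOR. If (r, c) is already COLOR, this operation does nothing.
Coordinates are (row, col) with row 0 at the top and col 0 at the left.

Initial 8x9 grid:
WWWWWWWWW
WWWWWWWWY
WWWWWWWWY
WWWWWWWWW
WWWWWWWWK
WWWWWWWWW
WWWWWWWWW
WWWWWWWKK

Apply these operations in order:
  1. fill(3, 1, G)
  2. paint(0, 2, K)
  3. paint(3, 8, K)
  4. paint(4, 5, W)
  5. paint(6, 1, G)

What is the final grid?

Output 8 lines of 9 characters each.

Answer: GGKGGGGGG
GGGGGGGGY
GGGGGGGGY
GGGGGGGGK
GGGGGWGGK
GGGGGGGGG
GGGGGGGGG
GGGGGGGKK

Derivation:
After op 1 fill(3,1,G) [67 cells changed]:
GGGGGGGGG
GGGGGGGGY
GGGGGGGGY
GGGGGGGGG
GGGGGGGGK
GGGGGGGGG
GGGGGGGGG
GGGGGGGKK
After op 2 paint(0,2,K):
GGKGGGGGG
GGGGGGGGY
GGGGGGGGY
GGGGGGGGG
GGGGGGGGK
GGGGGGGGG
GGGGGGGGG
GGGGGGGKK
After op 3 paint(3,8,K):
GGKGGGGGG
GGGGGGGGY
GGGGGGGGY
GGGGGGGGK
GGGGGGGGK
GGGGGGGGG
GGGGGGGGG
GGGGGGGKK
After op 4 paint(4,5,W):
GGKGGGGGG
GGGGGGGGY
GGGGGGGGY
GGGGGGGGK
GGGGGWGGK
GGGGGGGGG
GGGGGGGGG
GGGGGGGKK
After op 5 paint(6,1,G):
GGKGGGGGG
GGGGGGGGY
GGGGGGGGY
GGGGGGGGK
GGGGGWGGK
GGGGGGGGG
GGGGGGGGG
GGGGGGGKK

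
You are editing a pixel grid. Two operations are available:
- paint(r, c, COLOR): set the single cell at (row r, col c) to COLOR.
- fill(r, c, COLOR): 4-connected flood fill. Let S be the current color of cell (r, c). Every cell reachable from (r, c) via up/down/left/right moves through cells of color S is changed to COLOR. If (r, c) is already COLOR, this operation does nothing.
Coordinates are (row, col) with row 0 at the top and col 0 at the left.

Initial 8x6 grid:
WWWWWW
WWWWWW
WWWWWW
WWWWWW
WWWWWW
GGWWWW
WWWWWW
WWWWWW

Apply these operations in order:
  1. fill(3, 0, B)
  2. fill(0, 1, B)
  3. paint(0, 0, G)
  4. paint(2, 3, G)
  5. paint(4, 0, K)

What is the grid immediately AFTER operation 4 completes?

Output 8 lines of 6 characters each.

Answer: GBBBBB
BBBBBB
BBBGBB
BBBBBB
BBBBBB
GGBBBB
BBBBBB
BBBBBB

Derivation:
After op 1 fill(3,0,B) [46 cells changed]:
BBBBBB
BBBBBB
BBBBBB
BBBBBB
BBBBBB
GGBBBB
BBBBBB
BBBBBB
After op 2 fill(0,1,B) [0 cells changed]:
BBBBBB
BBBBBB
BBBBBB
BBBBBB
BBBBBB
GGBBBB
BBBBBB
BBBBBB
After op 3 paint(0,0,G):
GBBBBB
BBBBBB
BBBBBB
BBBBBB
BBBBBB
GGBBBB
BBBBBB
BBBBBB
After op 4 paint(2,3,G):
GBBBBB
BBBBBB
BBBGBB
BBBBBB
BBBBBB
GGBBBB
BBBBBB
BBBBBB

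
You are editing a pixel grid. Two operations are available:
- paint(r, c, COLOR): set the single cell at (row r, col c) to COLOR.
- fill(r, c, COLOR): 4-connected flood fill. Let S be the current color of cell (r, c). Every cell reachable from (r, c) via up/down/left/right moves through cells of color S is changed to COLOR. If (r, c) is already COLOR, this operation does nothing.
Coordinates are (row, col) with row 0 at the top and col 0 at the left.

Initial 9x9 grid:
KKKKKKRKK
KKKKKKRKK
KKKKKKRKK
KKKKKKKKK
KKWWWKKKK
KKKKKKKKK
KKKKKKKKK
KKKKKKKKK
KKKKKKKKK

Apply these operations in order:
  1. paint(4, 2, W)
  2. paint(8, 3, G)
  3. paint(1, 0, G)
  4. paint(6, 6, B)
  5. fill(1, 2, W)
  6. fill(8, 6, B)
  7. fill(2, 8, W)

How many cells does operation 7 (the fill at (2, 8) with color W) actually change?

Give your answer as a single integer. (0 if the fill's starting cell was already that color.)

After op 1 paint(4,2,W):
KKKKKKRKK
KKKKKKRKK
KKKKKKRKK
KKKKKKKKK
KKWWWKKKK
KKKKKKKKK
KKKKKKKKK
KKKKKKKKK
KKKKKKKKK
After op 2 paint(8,3,G):
KKKKKKRKK
KKKKKKRKK
KKKKKKRKK
KKKKKKKKK
KKWWWKKKK
KKKKKKKKK
KKKKKKKKK
KKKKKKKKK
KKKGKKKKK
After op 3 paint(1,0,G):
KKKKKKRKK
GKKKKKRKK
KKKKKKRKK
KKKKKKKKK
KKWWWKKKK
KKKKKKKKK
KKKKKKKKK
KKKKKKKKK
KKKGKKKKK
After op 4 paint(6,6,B):
KKKKKKRKK
GKKKKKRKK
KKKKKKRKK
KKKKKKKKK
KKWWWKKKK
KKKKKKKKK
KKKKKKBKK
KKKKKKKKK
KKKGKKKKK
After op 5 fill(1,2,W) [72 cells changed]:
WWWWWWRWW
GWWWWWRWW
WWWWWWRWW
WWWWWWWWW
WWWWWWWWW
WWWWWWWWW
WWWWWWBWW
WWWWWWWWW
WWWGWWWWW
After op 6 fill(8,6,B) [75 cells changed]:
BBBBBBRBB
GBBBBBRBB
BBBBBBRBB
BBBBBBBBB
BBBBBBBBB
BBBBBBBBB
BBBBBBBBB
BBBBBBBBB
BBBGBBBBB
After op 7 fill(2,8,W) [76 cells changed]:
WWWWWWRWW
GWWWWWRWW
WWWWWWRWW
WWWWWWWWW
WWWWWWWWW
WWWWWWWWW
WWWWWWWWW
WWWWWWWWW
WWWGWWWWW

Answer: 76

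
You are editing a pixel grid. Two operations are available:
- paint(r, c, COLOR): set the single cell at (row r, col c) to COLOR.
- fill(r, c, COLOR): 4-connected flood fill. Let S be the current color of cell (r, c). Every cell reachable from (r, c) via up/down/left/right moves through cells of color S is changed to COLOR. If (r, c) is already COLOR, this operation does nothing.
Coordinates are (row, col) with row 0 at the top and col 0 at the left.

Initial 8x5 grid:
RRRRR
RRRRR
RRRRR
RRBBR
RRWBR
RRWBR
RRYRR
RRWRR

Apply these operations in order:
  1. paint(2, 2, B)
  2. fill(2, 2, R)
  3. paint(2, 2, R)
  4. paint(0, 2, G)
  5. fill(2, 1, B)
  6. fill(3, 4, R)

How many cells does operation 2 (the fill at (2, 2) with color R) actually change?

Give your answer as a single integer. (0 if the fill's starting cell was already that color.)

After op 1 paint(2,2,B):
RRRRR
RRRRR
RRBRR
RRBBR
RRWBR
RRWBR
RRYRR
RRWRR
After op 2 fill(2,2,R) [5 cells changed]:
RRRRR
RRRRR
RRRRR
RRRRR
RRWRR
RRWRR
RRYRR
RRWRR

Answer: 5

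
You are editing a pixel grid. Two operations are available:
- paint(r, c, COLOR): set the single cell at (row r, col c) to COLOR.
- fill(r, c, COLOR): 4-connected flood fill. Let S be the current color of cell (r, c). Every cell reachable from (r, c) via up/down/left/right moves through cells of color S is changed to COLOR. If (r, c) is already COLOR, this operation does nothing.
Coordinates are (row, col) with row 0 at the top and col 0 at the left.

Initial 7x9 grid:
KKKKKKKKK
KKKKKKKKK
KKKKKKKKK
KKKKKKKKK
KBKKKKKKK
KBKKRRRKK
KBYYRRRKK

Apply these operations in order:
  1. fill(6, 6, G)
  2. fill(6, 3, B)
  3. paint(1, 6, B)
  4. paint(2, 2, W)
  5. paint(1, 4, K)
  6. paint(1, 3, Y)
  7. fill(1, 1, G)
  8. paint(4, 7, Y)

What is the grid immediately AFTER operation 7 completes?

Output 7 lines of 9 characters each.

After op 1 fill(6,6,G) [6 cells changed]:
KKKKKKKKK
KKKKKKKKK
KKKKKKKKK
KKKKKKKKK
KBKKKKKKK
KBKKGGGKK
KBYYGGGKK
After op 2 fill(6,3,B) [2 cells changed]:
KKKKKKKKK
KKKKKKKKK
KKKKKKKKK
KKKKKKKKK
KBKKKKKKK
KBKKGGGKK
KBBBGGGKK
After op 3 paint(1,6,B):
KKKKKKKKK
KKKKKKBKK
KKKKKKKKK
KKKKKKKKK
KBKKKKKKK
KBKKGGGKK
KBBBGGGKK
After op 4 paint(2,2,W):
KKKKKKKKK
KKKKKKBKK
KKWKKKKKK
KKKKKKKKK
KBKKKKKKK
KBKKGGGKK
KBBBGGGKK
After op 5 paint(1,4,K):
KKKKKKKKK
KKKKKKBKK
KKWKKKKKK
KKKKKKKKK
KBKKKKKKK
KBKKGGGKK
KBBBGGGKK
After op 6 paint(1,3,Y):
KKKKKKKKK
KKKYKKBKK
KKWKKKKKK
KKKKKKKKK
KBKKKKKKK
KBKKGGGKK
KBBBGGGKK
After op 7 fill(1,1,G) [49 cells changed]:
GGGGGGGGG
GGGYGGBGG
GGWGGGGGG
GGGGGGGGG
GBGGGGGGG
GBGGGGGGG
GBBBGGGGG

Answer: GGGGGGGGG
GGGYGGBGG
GGWGGGGGG
GGGGGGGGG
GBGGGGGGG
GBGGGGGGG
GBBBGGGGG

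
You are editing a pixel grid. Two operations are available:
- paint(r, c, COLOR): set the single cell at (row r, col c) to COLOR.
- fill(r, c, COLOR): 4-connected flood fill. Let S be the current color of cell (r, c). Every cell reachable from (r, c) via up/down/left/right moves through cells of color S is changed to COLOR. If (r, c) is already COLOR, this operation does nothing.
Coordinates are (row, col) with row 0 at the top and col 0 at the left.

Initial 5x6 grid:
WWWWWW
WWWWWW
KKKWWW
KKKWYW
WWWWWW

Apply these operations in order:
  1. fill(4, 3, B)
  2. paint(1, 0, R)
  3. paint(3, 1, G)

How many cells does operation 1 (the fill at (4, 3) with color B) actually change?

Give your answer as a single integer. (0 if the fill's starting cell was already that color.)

Answer: 23

Derivation:
After op 1 fill(4,3,B) [23 cells changed]:
BBBBBB
BBBBBB
KKKBBB
KKKBYB
BBBBBB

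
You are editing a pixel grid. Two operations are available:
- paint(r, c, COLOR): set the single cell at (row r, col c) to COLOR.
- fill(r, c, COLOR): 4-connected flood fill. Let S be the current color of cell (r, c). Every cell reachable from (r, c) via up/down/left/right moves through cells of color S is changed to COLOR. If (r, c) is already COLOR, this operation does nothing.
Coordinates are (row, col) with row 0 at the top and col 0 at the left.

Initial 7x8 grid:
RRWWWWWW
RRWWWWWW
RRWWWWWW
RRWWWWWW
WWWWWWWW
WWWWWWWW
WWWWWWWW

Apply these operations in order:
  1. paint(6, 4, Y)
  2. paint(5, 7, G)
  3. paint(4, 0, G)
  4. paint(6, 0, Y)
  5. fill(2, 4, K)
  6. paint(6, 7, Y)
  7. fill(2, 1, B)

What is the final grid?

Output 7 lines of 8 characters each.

After op 1 paint(6,4,Y):
RRWWWWWW
RRWWWWWW
RRWWWWWW
RRWWWWWW
WWWWWWWW
WWWWWWWW
WWWWYWWW
After op 2 paint(5,7,G):
RRWWWWWW
RRWWWWWW
RRWWWWWW
RRWWWWWW
WWWWWWWW
WWWWWWWG
WWWWYWWW
After op 3 paint(4,0,G):
RRWWWWWW
RRWWWWWW
RRWWWWWW
RRWWWWWW
GWWWWWWW
WWWWWWWG
WWWWYWWW
After op 4 paint(6,0,Y):
RRWWWWWW
RRWWWWWW
RRWWWWWW
RRWWWWWW
GWWWWWWW
WWWWWWWG
YWWWYWWW
After op 5 fill(2,4,K) [44 cells changed]:
RRKKKKKK
RRKKKKKK
RRKKKKKK
RRKKKKKK
GKKKKKKK
KKKKKKKG
YKKKYKKK
After op 6 paint(6,7,Y):
RRKKKKKK
RRKKKKKK
RRKKKKKK
RRKKKKKK
GKKKKKKK
KKKKKKKG
YKKKYKKY
After op 7 fill(2,1,B) [8 cells changed]:
BBKKKKKK
BBKKKKKK
BBKKKKKK
BBKKKKKK
GKKKKKKK
KKKKKKKG
YKKKYKKY

Answer: BBKKKKKK
BBKKKKKK
BBKKKKKK
BBKKKKKK
GKKKKKKK
KKKKKKKG
YKKKYKKY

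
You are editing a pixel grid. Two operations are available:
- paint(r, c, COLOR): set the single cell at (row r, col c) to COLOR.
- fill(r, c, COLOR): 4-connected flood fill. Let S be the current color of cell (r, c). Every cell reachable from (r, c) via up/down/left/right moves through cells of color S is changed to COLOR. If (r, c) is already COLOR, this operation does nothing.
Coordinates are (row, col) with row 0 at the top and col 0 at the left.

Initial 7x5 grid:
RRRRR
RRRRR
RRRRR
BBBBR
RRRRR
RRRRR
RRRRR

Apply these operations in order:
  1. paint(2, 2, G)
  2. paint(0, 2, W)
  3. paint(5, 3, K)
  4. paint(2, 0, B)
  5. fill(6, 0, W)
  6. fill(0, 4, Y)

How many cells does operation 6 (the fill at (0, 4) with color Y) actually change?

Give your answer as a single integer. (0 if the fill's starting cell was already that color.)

After op 1 paint(2,2,G):
RRRRR
RRRRR
RRGRR
BBBBR
RRRRR
RRRRR
RRRRR
After op 2 paint(0,2,W):
RRWRR
RRRRR
RRGRR
BBBBR
RRRRR
RRRRR
RRRRR
After op 3 paint(5,3,K):
RRWRR
RRRRR
RRGRR
BBBBR
RRRRR
RRRKR
RRRRR
After op 4 paint(2,0,B):
RRWRR
RRRRR
BRGRR
BBBBR
RRRRR
RRRKR
RRRRR
After op 5 fill(6,0,W) [27 cells changed]:
WWWWW
WWWWW
BWGWW
BBBBW
WWWWW
WWWKW
WWWWW
After op 6 fill(0,4,Y) [28 cells changed]:
YYYYY
YYYYY
BYGYY
BBBBY
YYYYY
YYYKY
YYYYY

Answer: 28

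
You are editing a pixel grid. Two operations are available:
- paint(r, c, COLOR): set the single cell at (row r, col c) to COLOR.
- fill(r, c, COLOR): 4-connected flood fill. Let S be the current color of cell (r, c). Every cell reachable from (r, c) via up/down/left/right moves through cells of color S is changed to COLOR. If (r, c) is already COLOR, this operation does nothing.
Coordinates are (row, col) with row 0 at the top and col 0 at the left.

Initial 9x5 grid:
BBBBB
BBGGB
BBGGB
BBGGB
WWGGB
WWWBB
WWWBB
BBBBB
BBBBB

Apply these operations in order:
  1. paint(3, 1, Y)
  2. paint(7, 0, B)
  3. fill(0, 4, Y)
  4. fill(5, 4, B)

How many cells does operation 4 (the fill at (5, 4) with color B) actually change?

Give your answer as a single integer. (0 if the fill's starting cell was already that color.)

Answer: 29

Derivation:
After op 1 paint(3,1,Y):
BBBBB
BBGGB
BBGGB
BYGGB
WWGGB
WWWBB
WWWBB
BBBBB
BBBBB
After op 2 paint(7,0,B):
BBBBB
BBGGB
BBGGB
BYGGB
WWGGB
WWWBB
WWWBB
BBBBB
BBBBB
After op 3 fill(0,4,Y) [28 cells changed]:
YYYYY
YYGGY
YYGGY
YYGGY
WWGGY
WWWYY
WWWYY
YYYYY
YYYYY
After op 4 fill(5,4,B) [29 cells changed]:
BBBBB
BBGGB
BBGGB
BBGGB
WWGGB
WWWBB
WWWBB
BBBBB
BBBBB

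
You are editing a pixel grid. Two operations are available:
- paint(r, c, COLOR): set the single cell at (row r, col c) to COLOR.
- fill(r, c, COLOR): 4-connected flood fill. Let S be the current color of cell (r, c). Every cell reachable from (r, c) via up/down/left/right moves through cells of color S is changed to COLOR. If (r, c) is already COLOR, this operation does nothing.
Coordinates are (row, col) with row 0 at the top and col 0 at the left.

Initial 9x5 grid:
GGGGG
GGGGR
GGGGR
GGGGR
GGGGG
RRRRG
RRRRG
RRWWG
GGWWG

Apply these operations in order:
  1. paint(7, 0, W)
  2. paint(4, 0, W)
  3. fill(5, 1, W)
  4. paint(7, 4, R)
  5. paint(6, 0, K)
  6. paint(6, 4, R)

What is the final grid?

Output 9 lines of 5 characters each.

After op 1 paint(7,0,W):
GGGGG
GGGGR
GGGGR
GGGGR
GGGGG
RRRRG
RRRRG
WRWWG
GGWWG
After op 2 paint(4,0,W):
GGGGG
GGGGR
GGGGR
GGGGR
WGGGG
RRRRG
RRRRG
WRWWG
GGWWG
After op 3 fill(5,1,W) [9 cells changed]:
GGGGG
GGGGR
GGGGR
GGGGR
WGGGG
WWWWG
WWWWG
WWWWG
GGWWG
After op 4 paint(7,4,R):
GGGGG
GGGGR
GGGGR
GGGGR
WGGGG
WWWWG
WWWWG
WWWWR
GGWWG
After op 5 paint(6,0,K):
GGGGG
GGGGR
GGGGR
GGGGR
WGGGG
WWWWG
KWWWG
WWWWR
GGWWG
After op 6 paint(6,4,R):
GGGGG
GGGGR
GGGGR
GGGGR
WGGGG
WWWWG
KWWWR
WWWWR
GGWWG

Answer: GGGGG
GGGGR
GGGGR
GGGGR
WGGGG
WWWWG
KWWWR
WWWWR
GGWWG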